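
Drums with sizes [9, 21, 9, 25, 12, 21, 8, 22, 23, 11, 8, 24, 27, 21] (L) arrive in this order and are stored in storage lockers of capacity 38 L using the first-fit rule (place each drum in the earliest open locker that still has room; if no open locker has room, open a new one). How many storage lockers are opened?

  9 → locker 1 (new)  [load 9/38]
  21 → locker 1  [load 30/38]
  9 → locker 2 (new)  [load 9/38]
  25 → locker 2  [load 34/38]
  12 → locker 3 (new)  [load 12/38]
  21 → locker 3  [load 33/38]
  8 → locker 1  [load 38/38]
  22 → locker 4 (new)  [load 22/38]
  23 → locker 5 (new)  [load 23/38]
  11 → locker 4  [load 33/38]
  8 → locker 5  [load 31/38]
  24 → locker 6 (new)  [load 24/38]
  27 → locker 7 (new)  [load 27/38]
  21 → locker 8 (new)  [load 21/38]
8 storage lockers opened.

8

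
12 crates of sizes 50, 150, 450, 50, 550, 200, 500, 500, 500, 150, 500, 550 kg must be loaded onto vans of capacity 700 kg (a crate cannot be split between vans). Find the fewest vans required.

Total = 550 + 550 + 500 + 500 + 500 + 500 + 450 + 200 + 150 + 150 + 50 + 50 = 4150 kg.
Lower bound: ⌈4150/700⌉ = 6 vans.
Also, 7 crates each exceed 350 kg, and no two of those can share a van, so at least 7 vans are needed.
A packing using 7 vans:
  van 1: 550 + 150 = 700
  van 2: 550 + 150 = 700
  van 3: 500 + 200 = 700
  van 4: 500 + 50 + 50 = 600
  van 5: 500 = 500
  van 6: 500 = 500
  van 7: 450 = 450
This matches the lower bound, so 7 is optimal.

7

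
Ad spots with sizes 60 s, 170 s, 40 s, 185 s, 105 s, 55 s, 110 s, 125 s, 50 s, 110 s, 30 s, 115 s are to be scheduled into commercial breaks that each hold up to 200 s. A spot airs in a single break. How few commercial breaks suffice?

7

Total = 185 + 170 + 125 + 115 + 110 + 110 + 105 + 60 + 55 + 50 + 40 + 30 = 1155 s.
Lower bound: ⌈1155/200⌉ = 6 commercial breaks.
Also, 7 ad spots each exceed 100 s, and no two of those can share a break, so at least 7 commercial breaks are needed.
A packing using 7 commercial breaks:
  break 1: 185 = 185
  break 2: 170 + 30 = 200
  break 3: 125 + 60 = 185
  break 4: 115 + 55 = 170
  break 5: 110 + 50 + 40 = 200
  break 6: 110 = 110
  break 7: 105 = 105
This matches the lower bound, so 7 is optimal.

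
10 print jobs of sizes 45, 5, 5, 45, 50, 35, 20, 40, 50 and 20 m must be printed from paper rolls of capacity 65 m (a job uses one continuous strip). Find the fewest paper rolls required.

6

Total = 50 + 50 + 45 + 45 + 40 + 35 + 20 + 20 + 5 + 5 = 315 m.
Lower bound: ⌈315/65⌉ = 5 paper rolls.
Also, 6 print jobs each exceed 65/2 m, and no two of those can share a roll, so at least 6 paper rolls are needed.
A packing using 6 paper rolls:
  roll 1: 50 + 5 + 5 = 60
  roll 2: 50 = 50
  roll 3: 45 + 20 = 65
  roll 4: 45 + 20 = 65
  roll 5: 40 = 40
  roll 6: 35 = 35
This matches the lower bound, so 6 is optimal.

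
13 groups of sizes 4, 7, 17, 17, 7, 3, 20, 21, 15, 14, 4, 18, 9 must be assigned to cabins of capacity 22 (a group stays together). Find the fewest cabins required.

Total = 21 + 20 + 18 + 17 + 17 + 15 + 14 + 9 + 7 + 7 + 4 + 4 + 3 = 156.
Lower bound: ⌈156/22⌉ = 8 cabins.
A packing using 8 cabins:
  cabin 1: 21 = 21
  cabin 2: 20 = 20
  cabin 3: 18 + 4 = 22
  cabin 4: 17 + 4 = 21
  cabin 5: 17 + 3 = 20
  cabin 6: 15 + 7 = 22
  cabin 7: 14 + 7 = 21
  cabin 8: 9 = 9
This matches the lower bound, so 8 is optimal.

8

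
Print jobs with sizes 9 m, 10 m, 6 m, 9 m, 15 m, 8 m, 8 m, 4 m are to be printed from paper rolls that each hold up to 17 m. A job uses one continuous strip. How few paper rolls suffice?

5

Total = 15 + 10 + 9 + 9 + 8 + 8 + 6 + 4 = 69 m.
Lower bound: ⌈69/17⌉ = 5 paper rolls.
A packing using 5 paper rolls:
  roll 1: 15 = 15
  roll 2: 10 + 6 = 16
  roll 3: 9 + 8 = 17
  roll 4: 9 + 8 = 17
  roll 5: 4 = 4
This matches the lower bound, so 5 is optimal.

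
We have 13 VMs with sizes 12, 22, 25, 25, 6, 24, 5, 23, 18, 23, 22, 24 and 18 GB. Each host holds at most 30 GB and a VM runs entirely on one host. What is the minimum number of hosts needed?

10

Total = 25 + 25 + 24 + 24 + 23 + 23 + 22 + 22 + 18 + 18 + 12 + 6 + 5 = 247 GB.
Lower bound: ⌈247/30⌉ = 9 hosts.
Also, 10 VMs each exceed 15 GB, and no two of those can share a host, so at least 10 hosts are needed.
A packing using 10 hosts:
  host 1: 25 + 5 = 30
  host 2: 25 = 25
  host 3: 24 + 6 = 30
  host 4: 24 = 24
  host 5: 23 = 23
  host 6: 23 = 23
  host 7: 22 = 22
  host 8: 22 = 22
  host 9: 18 + 12 = 30
  host 10: 18 = 18
This matches the lower bound, so 10 is optimal.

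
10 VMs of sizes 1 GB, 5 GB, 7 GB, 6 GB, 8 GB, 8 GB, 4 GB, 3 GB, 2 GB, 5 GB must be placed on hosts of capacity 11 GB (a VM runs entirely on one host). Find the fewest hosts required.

Total = 8 + 8 + 7 + 6 + 5 + 5 + 4 + 3 + 2 + 1 = 49 GB.
Lower bound: ⌈49/11⌉ = 5 hosts.
A packing using 5 hosts:
  host 1: 8 + 3 = 11
  host 2: 8 + 2 + 1 = 11
  host 3: 7 + 4 = 11
  host 4: 6 + 5 = 11
  host 5: 5 = 5
This matches the lower bound, so 5 is optimal.

5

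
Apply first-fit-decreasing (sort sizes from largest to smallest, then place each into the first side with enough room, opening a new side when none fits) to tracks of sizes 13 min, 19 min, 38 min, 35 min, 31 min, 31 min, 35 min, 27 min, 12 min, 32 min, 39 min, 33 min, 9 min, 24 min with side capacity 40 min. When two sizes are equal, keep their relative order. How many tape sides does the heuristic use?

Sorted descending: 39, 38, 35, 35, 33, 32, 31, 31, 27, 24, 19, 13, 12, 9.
  39 → side 1 (new)  [load 39/40]
  38 → side 2 (new)  [load 38/40]
  35 → side 3 (new)  [load 35/40]
  35 → side 4 (new)  [load 35/40]
  33 → side 5 (new)  [load 33/40]
  32 → side 6 (new)  [load 32/40]
  31 → side 7 (new)  [load 31/40]
  31 → side 8 (new)  [load 31/40]
  27 → side 9 (new)  [load 27/40]
  24 → side 10 (new)  [load 24/40]
  19 → side 11 (new)  [load 19/40]
  13 → side 9  [load 40/40]
  12 → side 10  [load 36/40]
  9 → side 7  [load 40/40]
11 tape sides opened.

11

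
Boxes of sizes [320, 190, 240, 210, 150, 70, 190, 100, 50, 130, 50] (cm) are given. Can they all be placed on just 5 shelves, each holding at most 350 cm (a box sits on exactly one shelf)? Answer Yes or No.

No

Total = 1700 cm; ⌈1700/350⌉ = 5.
The bound of 5 does not rule out 5, but exhaustive search shows no assignment into 5 shelves of capacity 350 cm exists — the minimum is 6.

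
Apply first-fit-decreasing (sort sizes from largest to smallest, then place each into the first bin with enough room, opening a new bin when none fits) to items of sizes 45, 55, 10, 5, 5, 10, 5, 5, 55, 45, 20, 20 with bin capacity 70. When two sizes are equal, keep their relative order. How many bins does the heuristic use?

Sorted descending: 55, 55, 45, 45, 20, 20, 10, 10, 5, 5, 5, 5.
  55 → bin 1 (new)  [load 55/70]
  55 → bin 2 (new)  [load 55/70]
  45 → bin 3 (new)  [load 45/70]
  45 → bin 4 (new)  [load 45/70]
  20 → bin 3  [load 65/70]
  20 → bin 4  [load 65/70]
  10 → bin 1  [load 65/70]
  10 → bin 2  [load 65/70]
  5 → bin 1  [load 70/70]
  5 → bin 2  [load 70/70]
  5 → bin 3  [load 70/70]
  5 → bin 4  [load 70/70]
4 bins opened.

4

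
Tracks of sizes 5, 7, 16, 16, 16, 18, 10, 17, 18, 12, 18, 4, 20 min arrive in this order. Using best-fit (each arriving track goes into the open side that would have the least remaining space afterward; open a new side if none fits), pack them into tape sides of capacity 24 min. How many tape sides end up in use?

10

  5 → side 1 (new)  [load 5/24]
  7 → side 1  [load 12/24]
  16 → side 2 (new)  [load 16/24]
  16 → side 3 (new)  [load 16/24]
  16 → side 4 (new)  [load 16/24]
  18 → side 5 (new)  [load 18/24]
  10 → side 1  [load 22/24]
  17 → side 6 (new)  [load 17/24]
  18 → side 7 (new)  [load 18/24]
  12 → side 8 (new)  [load 12/24]
  18 → side 9 (new)  [load 18/24]
  4 → side 5  [load 22/24]
  20 → side 10 (new)  [load 20/24]
10 tape sides opened.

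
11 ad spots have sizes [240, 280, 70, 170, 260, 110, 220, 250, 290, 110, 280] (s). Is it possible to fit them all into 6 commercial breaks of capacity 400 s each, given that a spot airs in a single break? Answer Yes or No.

Total = 2280 s; ⌈2280/400⌉ = 6.
7 ad spots each exceed half the capacity and cannot share a break, forcing at least 7 commercial breaks.
At least 7 commercial breaks are required, but only 6 are allowed.

No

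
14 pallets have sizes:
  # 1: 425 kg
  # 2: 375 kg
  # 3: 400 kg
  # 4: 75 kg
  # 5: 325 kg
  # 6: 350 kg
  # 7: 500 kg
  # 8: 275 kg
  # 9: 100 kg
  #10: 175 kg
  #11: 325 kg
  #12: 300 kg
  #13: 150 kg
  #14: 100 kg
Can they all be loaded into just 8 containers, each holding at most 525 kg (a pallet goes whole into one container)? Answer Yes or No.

Total = 3875 kg; ⌈3875/525⌉ = 8.
9 pallets each exceed half the capacity and cannot share a container, forcing at least 9 containers.
At least 9 containers are required, but only 8 are allowed.

No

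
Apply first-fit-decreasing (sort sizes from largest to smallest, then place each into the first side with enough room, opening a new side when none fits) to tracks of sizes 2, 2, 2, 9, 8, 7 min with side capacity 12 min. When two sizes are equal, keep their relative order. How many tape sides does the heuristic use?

Sorted descending: 9, 8, 7, 2, 2, 2.
  9 → side 1 (new)  [load 9/12]
  8 → side 2 (new)  [load 8/12]
  7 → side 3 (new)  [load 7/12]
  2 → side 1  [load 11/12]
  2 → side 2  [load 10/12]
  2 → side 2  [load 12/12]
3 tape sides opened.

3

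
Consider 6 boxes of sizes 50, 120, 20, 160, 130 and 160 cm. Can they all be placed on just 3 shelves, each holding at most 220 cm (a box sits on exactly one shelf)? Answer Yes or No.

No

Total = 640 cm; ⌈640/220⌉ = 3.
4 boxes each exceed half the capacity and cannot share a shelf, forcing at least 4 shelves.
At least 4 shelves are required, but only 3 are allowed.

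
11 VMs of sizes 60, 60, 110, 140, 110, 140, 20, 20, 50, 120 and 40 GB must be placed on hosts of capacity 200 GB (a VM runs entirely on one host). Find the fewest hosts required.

5

Total = 140 + 140 + 120 + 110 + 110 + 60 + 60 + 50 + 40 + 20 + 20 = 870 GB.
Lower bound: ⌈870/200⌉ = 5 hosts.
A packing using 5 hosts:
  host 1: 140 + 60 = 200
  host 2: 140 + 60 = 200
  host 3: 120 + 50 + 20 = 190
  host 4: 110 + 40 + 20 = 170
  host 5: 110 = 110
This matches the lower bound, so 5 is optimal.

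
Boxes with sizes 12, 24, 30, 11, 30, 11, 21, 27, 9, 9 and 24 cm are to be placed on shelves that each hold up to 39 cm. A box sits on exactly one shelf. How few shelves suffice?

6

Total = 30 + 30 + 27 + 24 + 24 + 21 + 12 + 11 + 11 + 9 + 9 = 208 cm.
Lower bound: ⌈208/39⌉ = 6 shelves.
A packing using 6 shelves:
  shelf 1: 30 + 9 = 39
  shelf 2: 30 + 9 = 39
  shelf 3: 27 + 12 = 39
  shelf 4: 24 + 11 = 35
  shelf 5: 24 + 11 = 35
  shelf 6: 21 = 21
This matches the lower bound, so 6 is optimal.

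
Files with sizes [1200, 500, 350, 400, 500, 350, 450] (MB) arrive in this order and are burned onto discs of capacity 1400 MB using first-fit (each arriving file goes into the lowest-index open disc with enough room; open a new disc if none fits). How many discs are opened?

  1200 → disc 1 (new)  [load 1200/1400]
  500 → disc 2 (new)  [load 500/1400]
  350 → disc 2  [load 850/1400]
  400 → disc 2  [load 1250/1400]
  500 → disc 3 (new)  [load 500/1400]
  350 → disc 3  [load 850/1400]
  450 → disc 3  [load 1300/1400]
3 discs opened.

3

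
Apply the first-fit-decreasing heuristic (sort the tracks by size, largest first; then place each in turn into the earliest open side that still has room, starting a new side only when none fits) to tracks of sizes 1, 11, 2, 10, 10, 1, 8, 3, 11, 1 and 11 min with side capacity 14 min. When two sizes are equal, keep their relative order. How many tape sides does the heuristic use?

Sorted descending: 11, 11, 11, 10, 10, 8, 3, 2, 1, 1, 1.
  11 → side 1 (new)  [load 11/14]
  11 → side 2 (new)  [load 11/14]
  11 → side 3 (new)  [load 11/14]
  10 → side 4 (new)  [load 10/14]
  10 → side 5 (new)  [load 10/14]
  8 → side 6 (new)  [load 8/14]
  3 → side 1  [load 14/14]
  2 → side 2  [load 13/14]
  1 → side 2  [load 14/14]
  1 → side 3  [load 12/14]
  1 → side 3  [load 13/14]
6 tape sides opened.

6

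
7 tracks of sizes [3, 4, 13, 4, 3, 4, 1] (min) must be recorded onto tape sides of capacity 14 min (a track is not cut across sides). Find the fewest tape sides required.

Total = 13 + 4 + 4 + 4 + 3 + 3 + 1 = 32 min.
Lower bound: ⌈32/14⌉ = 3 tape sides.
A packing using 3 tape sides:
  side 1: 13 + 1 = 14
  side 2: 4 + 4 + 4 = 12
  side 3: 3 + 3 = 6
This matches the lower bound, so 3 is optimal.

3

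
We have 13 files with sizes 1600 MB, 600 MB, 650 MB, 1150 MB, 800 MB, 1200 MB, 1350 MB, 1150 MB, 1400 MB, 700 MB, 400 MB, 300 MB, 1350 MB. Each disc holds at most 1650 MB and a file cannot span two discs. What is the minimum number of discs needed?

9

Total = 1600 + 1400 + 1350 + 1350 + 1200 + 1150 + 1150 + 800 + 700 + 650 + 600 + 400 + 300 = 12650 MB.
Lower bound: ⌈12650/1650⌉ = 8 discs.
A packing using 9 discs:
  disc 1: 1600 = 1600
  disc 2: 1400 = 1400
  disc 3: 1350 + 300 = 1650
  disc 4: 1350 = 1350
  disc 5: 1200 + 400 = 1600
  disc 6: 1150 = 1150
  disc 7: 1150 = 1150
  disc 8: 800 + 700 = 1500
  disc 9: 650 + 600 = 1250
No arrangement into 8 discs stays within capacity, so 9 is optimal.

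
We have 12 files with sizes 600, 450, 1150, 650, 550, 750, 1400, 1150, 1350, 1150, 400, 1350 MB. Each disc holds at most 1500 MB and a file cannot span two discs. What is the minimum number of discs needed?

Total = 1400 + 1350 + 1350 + 1150 + 1150 + 1150 + 750 + 650 + 600 + 550 + 450 + 400 = 10950 MB.
Lower bound: ⌈10950/1500⌉ = 8 discs.
A packing using 9 discs:
  disc 1: 1400 = 1400
  disc 2: 1350 = 1350
  disc 3: 1350 = 1350
  disc 4: 1150 = 1150
  disc 5: 1150 = 1150
  disc 6: 1150 = 1150
  disc 7: 750 + 650 = 1400
  disc 8: 600 + 550 = 1150
  disc 9: 450 + 400 = 850
No arrangement into 8 discs stays within capacity, so 9 is optimal.

9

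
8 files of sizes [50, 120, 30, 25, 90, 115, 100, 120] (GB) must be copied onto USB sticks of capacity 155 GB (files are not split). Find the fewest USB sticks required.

5

Total = 120 + 120 + 115 + 100 + 90 + 50 + 30 + 25 = 650 GB.
Lower bound: ⌈650/155⌉ = 5 USB sticks.
A packing using 5 USB sticks:
  USB stick 1: 120 + 30 = 150
  USB stick 2: 120 + 25 = 145
  USB stick 3: 115 = 115
  USB stick 4: 100 + 50 = 150
  USB stick 5: 90 = 90
This matches the lower bound, so 5 is optimal.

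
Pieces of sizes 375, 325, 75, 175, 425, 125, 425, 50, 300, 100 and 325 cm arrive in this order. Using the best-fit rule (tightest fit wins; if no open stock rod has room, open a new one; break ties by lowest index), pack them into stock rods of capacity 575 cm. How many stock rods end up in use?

6

  375 → stock rod 1 (new)  [load 375/575]
  325 → stock rod 2 (new)  [load 325/575]
  75 → stock rod 1  [load 450/575]
  175 → stock rod 2  [load 500/575]
  425 → stock rod 3 (new)  [load 425/575]
  125 → stock rod 1  [load 575/575]
  425 → stock rod 4 (new)  [load 425/575]
  50 → stock rod 2  [load 550/575]
  300 → stock rod 5 (new)  [load 300/575]
  100 → stock rod 3  [load 525/575]
  325 → stock rod 6 (new)  [load 325/575]
6 stock rods opened.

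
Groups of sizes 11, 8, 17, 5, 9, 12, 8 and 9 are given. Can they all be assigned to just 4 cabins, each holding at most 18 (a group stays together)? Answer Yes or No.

Total = 79; ⌈79/18⌉ = 5.
At least 5 cabins are required, but only 4 are allowed.

No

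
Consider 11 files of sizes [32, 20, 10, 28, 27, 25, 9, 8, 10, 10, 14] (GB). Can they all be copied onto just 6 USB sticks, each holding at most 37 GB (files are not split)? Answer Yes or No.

Yes

A valid assignment using 6 USB sticks:
  USB stick 1: 32 = 32
  USB stick 2: 28 + 9 = 37
  USB stick 3: 27 + 10 = 37
  USB stick 4: 25 + 10 = 35
  USB stick 5: 20 + 14 = 34
  USB stick 6: 10 + 8 = 18
Every load is within 37 GB, so 6 USB sticks suffice.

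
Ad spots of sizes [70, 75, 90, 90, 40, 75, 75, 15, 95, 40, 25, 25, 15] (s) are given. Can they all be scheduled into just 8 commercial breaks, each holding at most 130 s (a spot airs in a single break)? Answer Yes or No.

Yes

A valid assignment using 7 commercial breaks:
  break 1: 95 + 25 = 120
  break 2: 90 + 40 = 130
  break 3: 90 + 40 = 130
  break 4: 75 + 25 + 15 + 15 = 130
  break 5: 75 = 75
  break 6: 75 = 75
  break 7: 70 = 70
That uses only 7 ≤ 8, so 8 commercial breaks are enough.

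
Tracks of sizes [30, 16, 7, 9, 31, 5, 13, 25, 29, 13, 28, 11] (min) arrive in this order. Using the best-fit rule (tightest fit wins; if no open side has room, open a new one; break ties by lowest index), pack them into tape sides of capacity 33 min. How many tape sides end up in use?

  30 → side 1 (new)  [load 30/33]
  16 → side 2 (new)  [load 16/33]
  7 → side 2  [load 23/33]
  9 → side 2  [load 32/33]
  31 → side 3 (new)  [load 31/33]
  5 → side 4 (new)  [load 5/33]
  13 → side 4  [load 18/33]
  25 → side 5 (new)  [load 25/33]
  29 → side 6 (new)  [load 29/33]
  13 → side 4  [load 31/33]
  28 → side 7 (new)  [load 28/33]
  11 → side 8 (new)  [load 11/33]
8 tape sides opened.

8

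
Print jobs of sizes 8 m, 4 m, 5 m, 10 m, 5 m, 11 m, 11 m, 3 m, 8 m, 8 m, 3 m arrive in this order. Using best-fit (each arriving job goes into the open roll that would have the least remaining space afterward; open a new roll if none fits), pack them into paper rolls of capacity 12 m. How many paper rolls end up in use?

  8 → roll 1 (new)  [load 8/12]
  4 → roll 1  [load 12/12]
  5 → roll 2 (new)  [load 5/12]
  10 → roll 3 (new)  [load 10/12]
  5 → roll 2  [load 10/12]
  11 → roll 4 (new)  [load 11/12]
  11 → roll 5 (new)  [load 11/12]
  3 → roll 6 (new)  [load 3/12]
  8 → roll 6  [load 11/12]
  8 → roll 7 (new)  [load 8/12]
  3 → roll 7  [load 11/12]
7 paper rolls opened.

7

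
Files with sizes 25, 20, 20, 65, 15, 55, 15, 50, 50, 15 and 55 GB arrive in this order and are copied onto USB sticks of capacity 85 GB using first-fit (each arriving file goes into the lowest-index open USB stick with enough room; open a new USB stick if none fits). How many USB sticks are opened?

6

  25 → USB stick 1 (new)  [load 25/85]
  20 → USB stick 1  [load 45/85]
  20 → USB stick 1  [load 65/85]
  65 → USB stick 2 (new)  [load 65/85]
  15 → USB stick 1  [load 80/85]
  55 → USB stick 3 (new)  [load 55/85]
  15 → USB stick 2  [load 80/85]
  50 → USB stick 4 (new)  [load 50/85]
  50 → USB stick 5 (new)  [load 50/85]
  15 → USB stick 3  [load 70/85]
  55 → USB stick 6 (new)  [load 55/85]
6 USB sticks opened.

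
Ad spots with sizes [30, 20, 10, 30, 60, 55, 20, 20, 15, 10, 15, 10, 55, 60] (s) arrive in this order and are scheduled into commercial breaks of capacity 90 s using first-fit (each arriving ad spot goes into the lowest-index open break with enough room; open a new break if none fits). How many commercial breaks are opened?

5

  30 → break 1 (new)  [load 30/90]
  20 → break 1  [load 50/90]
  10 → break 1  [load 60/90]
  30 → break 1  [load 90/90]
  60 → break 2 (new)  [load 60/90]
  55 → break 3 (new)  [load 55/90]
  20 → break 2  [load 80/90]
  20 → break 3  [load 75/90]
  15 → break 3  [load 90/90]
  10 → break 2  [load 90/90]
  15 → break 4 (new)  [load 15/90]
  10 → break 4  [load 25/90]
  55 → break 4  [load 80/90]
  60 → break 5 (new)  [load 60/90]
5 commercial breaks opened.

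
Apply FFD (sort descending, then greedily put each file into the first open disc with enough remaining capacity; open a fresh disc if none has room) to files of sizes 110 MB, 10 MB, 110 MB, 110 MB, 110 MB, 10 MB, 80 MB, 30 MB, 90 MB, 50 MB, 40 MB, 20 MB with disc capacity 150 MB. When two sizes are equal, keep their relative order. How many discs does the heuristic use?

6

Sorted descending: 110, 110, 110, 110, 90, 80, 50, 40, 30, 20, 10, 10.
  110 → disc 1 (new)  [load 110/150]
  110 → disc 2 (new)  [load 110/150]
  110 → disc 3 (new)  [load 110/150]
  110 → disc 4 (new)  [load 110/150]
  90 → disc 5 (new)  [load 90/150]
  80 → disc 6 (new)  [load 80/150]
  50 → disc 5  [load 140/150]
  40 → disc 1  [load 150/150]
  30 → disc 2  [load 140/150]
  20 → disc 3  [load 130/150]
  10 → disc 2  [load 150/150]
  10 → disc 3  [load 140/150]
6 discs opened.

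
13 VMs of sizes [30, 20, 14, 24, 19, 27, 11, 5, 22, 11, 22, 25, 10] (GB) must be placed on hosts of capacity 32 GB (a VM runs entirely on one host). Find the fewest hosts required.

Total = 30 + 27 + 25 + 24 + 22 + 22 + 20 + 19 + 14 + 11 + 11 + 10 + 5 = 240 GB.
Lower bound: ⌈240/32⌉ = 8 hosts.
A packing using 9 hosts:
  host 1: 30 = 30
  host 2: 27 + 5 = 32
  host 3: 25 = 25
  host 4: 24 = 24
  host 5: 22 + 10 = 32
  host 6: 22 = 22
  host 7: 20 + 11 = 31
  host 8: 19 + 11 = 30
  host 9: 14 = 14
No arrangement into 8 hosts stays within capacity, so 9 is optimal.

9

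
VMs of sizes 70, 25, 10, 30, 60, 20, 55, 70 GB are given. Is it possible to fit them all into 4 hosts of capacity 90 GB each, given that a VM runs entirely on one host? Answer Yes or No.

Yes

A valid assignment using 4 hosts:
  host 1: 70 + 20 = 90
  host 2: 70 + 10 = 80
  host 3: 60 + 30 = 90
  host 4: 55 + 25 = 80
Every load is within 90 GB, so 4 hosts suffice.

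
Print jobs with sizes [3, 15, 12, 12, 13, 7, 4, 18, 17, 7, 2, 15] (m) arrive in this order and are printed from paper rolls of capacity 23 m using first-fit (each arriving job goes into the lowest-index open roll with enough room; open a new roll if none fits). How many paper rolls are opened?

7

  3 → roll 1 (new)  [load 3/23]
  15 → roll 1  [load 18/23]
  12 → roll 2 (new)  [load 12/23]
  12 → roll 3 (new)  [load 12/23]
  13 → roll 4 (new)  [load 13/23]
  7 → roll 2  [load 19/23]
  4 → roll 1  [load 22/23]
  18 → roll 5 (new)  [load 18/23]
  17 → roll 6 (new)  [load 17/23]
  7 → roll 3  [load 19/23]
  2 → roll 2  [load 21/23]
  15 → roll 7 (new)  [load 15/23]
7 paper rolls opened.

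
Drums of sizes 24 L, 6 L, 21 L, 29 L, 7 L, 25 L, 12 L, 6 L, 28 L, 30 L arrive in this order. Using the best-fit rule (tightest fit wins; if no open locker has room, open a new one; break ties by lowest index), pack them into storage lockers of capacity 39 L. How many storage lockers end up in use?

  24 → locker 1 (new)  [load 24/39]
  6 → locker 1  [load 30/39]
  21 → locker 2 (new)  [load 21/39]
  29 → locker 3 (new)  [load 29/39]
  7 → locker 1  [load 37/39]
  25 → locker 4 (new)  [load 25/39]
  12 → locker 4  [load 37/39]
  6 → locker 3  [load 35/39]
  28 → locker 5 (new)  [load 28/39]
  30 → locker 6 (new)  [load 30/39]
6 storage lockers opened.

6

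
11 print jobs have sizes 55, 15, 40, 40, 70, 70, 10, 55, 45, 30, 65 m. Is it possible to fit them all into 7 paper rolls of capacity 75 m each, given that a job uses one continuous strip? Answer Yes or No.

Total = 495 m; ⌈495/75⌉ = 7.
8 print jobs each exceed half the capacity and cannot share a roll, forcing at least 8 paper rolls.
At least 8 paper rolls are required, but only 7 are allowed.

No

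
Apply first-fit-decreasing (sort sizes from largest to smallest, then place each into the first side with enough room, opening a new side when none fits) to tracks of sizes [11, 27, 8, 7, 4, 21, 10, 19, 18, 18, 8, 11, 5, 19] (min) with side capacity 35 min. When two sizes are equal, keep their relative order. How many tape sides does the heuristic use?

6

Sorted descending: 27, 21, 19, 19, 18, 18, 11, 11, 10, 8, 8, 7, 5, 4.
  27 → side 1 (new)  [load 27/35]
  21 → side 2 (new)  [load 21/35]
  19 → side 3 (new)  [load 19/35]
  19 → side 4 (new)  [load 19/35]
  18 → side 5 (new)  [load 18/35]
  18 → side 6 (new)  [load 18/35]
  11 → side 2  [load 32/35]
  11 → side 3  [load 30/35]
  10 → side 4  [load 29/35]
  8 → side 1  [load 35/35]
  8 → side 5  [load 26/35]
  7 → side 5  [load 33/35]
  5 → side 3  [load 35/35]
  4 → side 4  [load 33/35]
6 tape sides opened.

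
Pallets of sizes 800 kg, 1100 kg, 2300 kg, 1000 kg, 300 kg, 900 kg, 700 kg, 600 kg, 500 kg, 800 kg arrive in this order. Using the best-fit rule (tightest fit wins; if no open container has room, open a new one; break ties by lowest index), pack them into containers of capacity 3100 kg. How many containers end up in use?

3

  800 → container 1 (new)  [load 800/3100]
  1100 → container 1  [load 1900/3100]
  2300 → container 2 (new)  [load 2300/3100]
  1000 → container 1  [load 2900/3100]
  300 → container 2  [load 2600/3100]
  900 → container 3 (new)  [load 900/3100]
  700 → container 3  [load 1600/3100]
  600 → container 3  [load 2200/3100]
  500 → container 2  [load 3100/3100]
  800 → container 3  [load 3000/3100]
3 containers opened.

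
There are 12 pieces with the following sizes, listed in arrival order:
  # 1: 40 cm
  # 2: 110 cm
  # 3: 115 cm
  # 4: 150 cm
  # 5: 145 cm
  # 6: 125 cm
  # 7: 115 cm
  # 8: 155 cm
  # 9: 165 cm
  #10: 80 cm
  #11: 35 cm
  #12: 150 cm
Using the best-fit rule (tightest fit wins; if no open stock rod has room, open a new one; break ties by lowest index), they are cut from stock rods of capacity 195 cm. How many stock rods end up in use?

  40 → stock rod 1 (new)  [load 40/195]
  110 → stock rod 1  [load 150/195]
  115 → stock rod 2 (new)  [load 115/195]
  150 → stock rod 3 (new)  [load 150/195]
  145 → stock rod 4 (new)  [load 145/195]
  125 → stock rod 5 (new)  [load 125/195]
  115 → stock rod 6 (new)  [load 115/195]
  155 → stock rod 7 (new)  [load 155/195]
  165 → stock rod 8 (new)  [load 165/195]
  80 → stock rod 2  [load 195/195]
  35 → stock rod 7  [load 190/195]
  150 → stock rod 9 (new)  [load 150/195]
9 stock rods opened.

9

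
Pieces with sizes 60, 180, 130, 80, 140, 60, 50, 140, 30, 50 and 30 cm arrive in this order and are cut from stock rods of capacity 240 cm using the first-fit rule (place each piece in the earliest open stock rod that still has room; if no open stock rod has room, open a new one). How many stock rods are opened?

4

  60 → stock rod 1 (new)  [load 60/240]
  180 → stock rod 1  [load 240/240]
  130 → stock rod 2 (new)  [load 130/240]
  80 → stock rod 2  [load 210/240]
  140 → stock rod 3 (new)  [load 140/240]
  60 → stock rod 3  [load 200/240]
  50 → stock rod 4 (new)  [load 50/240]
  140 → stock rod 4  [load 190/240]
  30 → stock rod 2  [load 240/240]
  50 → stock rod 4  [load 240/240]
  30 → stock rod 3  [load 230/240]
4 stock rods opened.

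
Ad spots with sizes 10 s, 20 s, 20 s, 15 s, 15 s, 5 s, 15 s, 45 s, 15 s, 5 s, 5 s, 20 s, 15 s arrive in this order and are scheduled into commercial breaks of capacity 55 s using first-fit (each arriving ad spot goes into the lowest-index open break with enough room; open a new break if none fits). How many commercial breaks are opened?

4

  10 → break 1 (new)  [load 10/55]
  20 → break 1  [load 30/55]
  20 → break 1  [load 50/55]
  15 → break 2 (new)  [load 15/55]
  15 → break 2  [load 30/55]
  5 → break 1  [load 55/55]
  15 → break 2  [load 45/55]
  45 → break 3 (new)  [load 45/55]
  15 → break 4 (new)  [load 15/55]
  5 → break 2  [load 50/55]
  5 → break 2  [load 55/55]
  20 → break 4  [load 35/55]
  15 → break 4  [load 50/55]
4 commercial breaks opened.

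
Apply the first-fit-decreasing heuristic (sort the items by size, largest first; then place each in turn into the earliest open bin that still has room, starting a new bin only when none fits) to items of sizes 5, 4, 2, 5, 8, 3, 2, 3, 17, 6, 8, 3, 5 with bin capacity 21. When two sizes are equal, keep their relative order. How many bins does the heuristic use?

4

Sorted descending: 17, 8, 8, 6, 5, 5, 5, 4, 3, 3, 3, 2, 2.
  17 → bin 1 (new)  [load 17/21]
  8 → bin 2 (new)  [load 8/21]
  8 → bin 2  [load 16/21]
  6 → bin 3 (new)  [load 6/21]
  5 → bin 2  [load 21/21]
  5 → bin 3  [load 11/21]
  5 → bin 3  [load 16/21]
  4 → bin 1  [load 21/21]
  3 → bin 3  [load 19/21]
  3 → bin 4 (new)  [load 3/21]
  3 → bin 4  [load 6/21]
  2 → bin 3  [load 21/21]
  2 → bin 4  [load 8/21]
4 bins opened.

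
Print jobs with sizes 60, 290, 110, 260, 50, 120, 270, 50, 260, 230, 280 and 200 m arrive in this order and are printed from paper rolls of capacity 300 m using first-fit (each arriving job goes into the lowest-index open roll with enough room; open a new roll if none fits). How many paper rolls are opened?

9

  60 → roll 1 (new)  [load 60/300]
  290 → roll 2 (new)  [load 290/300]
  110 → roll 1  [load 170/300]
  260 → roll 3 (new)  [load 260/300]
  50 → roll 1  [load 220/300]
  120 → roll 4 (new)  [load 120/300]
  270 → roll 5 (new)  [load 270/300]
  50 → roll 1  [load 270/300]
  260 → roll 6 (new)  [load 260/300]
  230 → roll 7 (new)  [load 230/300]
  280 → roll 8 (new)  [load 280/300]
  200 → roll 9 (new)  [load 200/300]
9 paper rolls opened.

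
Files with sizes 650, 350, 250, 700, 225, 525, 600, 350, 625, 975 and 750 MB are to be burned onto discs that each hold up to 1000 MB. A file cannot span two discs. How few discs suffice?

Total = 975 + 750 + 700 + 650 + 625 + 600 + 525 + 350 + 350 + 250 + 225 = 6000 MB.
Lower bound: ⌈6000/1000⌉ = 6 discs.
Also, 7 files each exceed 500 MB, and no two of those can share a disc, so at least 7 discs are needed.
A packing using 7 discs:
  disc 1: 975 = 975
  disc 2: 750 + 250 = 1000
  disc 3: 700 + 225 = 925
  disc 4: 650 + 350 = 1000
  disc 5: 625 + 350 = 975
  disc 6: 600 = 600
  disc 7: 525 = 525
This matches the lower bound, so 7 is optimal.

7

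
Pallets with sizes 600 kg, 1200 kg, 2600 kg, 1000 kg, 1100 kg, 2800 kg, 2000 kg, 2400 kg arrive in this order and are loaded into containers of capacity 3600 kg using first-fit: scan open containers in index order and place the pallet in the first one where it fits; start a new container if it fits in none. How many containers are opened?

5

  600 → container 1 (new)  [load 600/3600]
  1200 → container 1  [load 1800/3600]
  2600 → container 2 (new)  [load 2600/3600]
  1000 → container 1  [load 2800/3600]
  1100 → container 3 (new)  [load 1100/3600]
  2800 → container 4 (new)  [load 2800/3600]
  2000 → container 3  [load 3100/3600]
  2400 → container 5 (new)  [load 2400/3600]
5 containers opened.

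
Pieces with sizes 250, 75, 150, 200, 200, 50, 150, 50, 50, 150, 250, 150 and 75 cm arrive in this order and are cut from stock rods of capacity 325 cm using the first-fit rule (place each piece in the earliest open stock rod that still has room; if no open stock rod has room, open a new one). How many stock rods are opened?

7

  250 → stock rod 1 (new)  [load 250/325]
  75 → stock rod 1  [load 325/325]
  150 → stock rod 2 (new)  [load 150/325]
  200 → stock rod 3 (new)  [load 200/325]
  200 → stock rod 4 (new)  [load 200/325]
  50 → stock rod 2  [load 200/325]
  150 → stock rod 5 (new)  [load 150/325]
  50 → stock rod 2  [load 250/325]
  50 → stock rod 2  [load 300/325]
  150 → stock rod 5  [load 300/325]
  250 → stock rod 6 (new)  [load 250/325]
  150 → stock rod 7 (new)  [load 150/325]
  75 → stock rod 3  [load 275/325]
7 stock rods opened.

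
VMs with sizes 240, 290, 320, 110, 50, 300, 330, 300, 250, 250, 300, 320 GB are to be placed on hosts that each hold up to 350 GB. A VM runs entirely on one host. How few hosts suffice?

Total = 330 + 320 + 320 + 300 + 300 + 300 + 290 + 250 + 250 + 240 + 110 + 50 = 3060 GB.
Lower bound: ⌈3060/350⌉ = 9 hosts.
Also, 10 VMs each exceed 175 GB, and no two of those can share a host, so at least 10 hosts are needed.
A packing using 10 hosts:
  host 1: 330 = 330
  host 2: 320 = 320
  host 3: 320 = 320
  host 4: 300 + 50 = 350
  host 5: 300 = 300
  host 6: 300 = 300
  host 7: 290 = 290
  host 8: 250 = 250
  host 9: 250 = 250
  host 10: 240 + 110 = 350
This matches the lower bound, so 10 is optimal.

10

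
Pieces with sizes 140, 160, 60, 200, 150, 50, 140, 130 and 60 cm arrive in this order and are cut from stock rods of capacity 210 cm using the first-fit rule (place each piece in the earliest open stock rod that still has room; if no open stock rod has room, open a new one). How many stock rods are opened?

  140 → stock rod 1 (new)  [load 140/210]
  160 → stock rod 2 (new)  [load 160/210]
  60 → stock rod 1  [load 200/210]
  200 → stock rod 3 (new)  [load 200/210]
  150 → stock rod 4 (new)  [load 150/210]
  50 → stock rod 2  [load 210/210]
  140 → stock rod 5 (new)  [load 140/210]
  130 → stock rod 6 (new)  [load 130/210]
  60 → stock rod 4  [load 210/210]
6 stock rods opened.

6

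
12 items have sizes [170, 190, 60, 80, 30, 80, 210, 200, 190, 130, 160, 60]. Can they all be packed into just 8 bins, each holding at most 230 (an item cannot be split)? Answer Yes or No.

Yes

A valid assignment using 8 bins:
  bin 1: 210 = 210
  bin 2: 200 + 30 = 230
  bin 3: 190 = 190
  bin 4: 190 = 190
  bin 5: 170 + 60 = 230
  bin 6: 160 + 60 = 220
  bin 7: 130 + 80 = 210
  bin 8: 80 = 80
Every load is within 230, so 8 bins suffice.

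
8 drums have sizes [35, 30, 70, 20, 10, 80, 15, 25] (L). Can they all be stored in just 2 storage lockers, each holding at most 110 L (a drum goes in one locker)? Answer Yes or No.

Total = 285 L; ⌈285/110⌉ = 3.
At least 3 storage lockers are required, but only 2 are allowed.

No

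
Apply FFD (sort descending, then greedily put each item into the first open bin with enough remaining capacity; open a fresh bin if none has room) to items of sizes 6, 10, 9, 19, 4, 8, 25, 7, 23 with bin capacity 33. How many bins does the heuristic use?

Sorted descending: 25, 23, 19, 10, 9, 8, 7, 6, 4.
  25 → bin 1 (new)  [load 25/33]
  23 → bin 2 (new)  [load 23/33]
  19 → bin 3 (new)  [load 19/33]
  10 → bin 2  [load 33/33]
  9 → bin 3  [load 28/33]
  8 → bin 1  [load 33/33]
  7 → bin 4 (new)  [load 7/33]
  6 → bin 4  [load 13/33]
  4 → bin 3  [load 32/33]
4 bins opened.

4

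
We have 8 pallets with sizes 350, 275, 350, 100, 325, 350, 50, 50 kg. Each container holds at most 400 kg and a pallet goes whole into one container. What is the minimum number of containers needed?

5

Total = 350 + 350 + 350 + 325 + 275 + 100 + 50 + 50 = 1850 kg.
Lower bound: ⌈1850/400⌉ = 5 containers.
A packing using 5 containers:
  container 1: 350 + 50 = 400
  container 2: 350 + 50 = 400
  container 3: 350 = 350
  container 4: 325 = 325
  container 5: 275 + 100 = 375
This matches the lower bound, so 5 is optimal.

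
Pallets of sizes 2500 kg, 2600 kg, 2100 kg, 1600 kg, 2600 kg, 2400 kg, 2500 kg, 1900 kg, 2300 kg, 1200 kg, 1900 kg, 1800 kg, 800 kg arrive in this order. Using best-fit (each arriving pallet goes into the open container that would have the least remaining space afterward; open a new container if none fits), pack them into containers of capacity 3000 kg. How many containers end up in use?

11

  2500 → container 1 (new)  [load 2500/3000]
  2600 → container 2 (new)  [load 2600/3000]
  2100 → container 3 (new)  [load 2100/3000]
  1600 → container 4 (new)  [load 1600/3000]
  2600 → container 5 (new)  [load 2600/3000]
  2400 → container 6 (new)  [load 2400/3000]
  2500 → container 7 (new)  [load 2500/3000]
  1900 → container 8 (new)  [load 1900/3000]
  2300 → container 9 (new)  [load 2300/3000]
  1200 → container 4  [load 2800/3000]
  1900 → container 10 (new)  [load 1900/3000]
  1800 → container 11 (new)  [load 1800/3000]
  800 → container 3  [load 2900/3000]
11 containers opened.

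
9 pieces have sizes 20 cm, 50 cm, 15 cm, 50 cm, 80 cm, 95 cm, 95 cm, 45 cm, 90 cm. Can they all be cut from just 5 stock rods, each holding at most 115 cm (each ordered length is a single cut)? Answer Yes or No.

Total = 540 cm; ⌈540/115⌉ = 5.
The bound of 5 does not rule out 5, but exhaustive search shows no assignment into 5 stock rods of capacity 115 cm exists — the minimum is 6.

No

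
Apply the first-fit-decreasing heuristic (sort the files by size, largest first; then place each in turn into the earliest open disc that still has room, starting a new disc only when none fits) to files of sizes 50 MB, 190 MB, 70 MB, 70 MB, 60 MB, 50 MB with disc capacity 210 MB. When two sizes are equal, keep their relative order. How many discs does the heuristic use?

Sorted descending: 190, 70, 70, 60, 50, 50.
  190 → disc 1 (new)  [load 190/210]
  70 → disc 2 (new)  [load 70/210]
  70 → disc 2  [load 140/210]
  60 → disc 2  [load 200/210]
  50 → disc 3 (new)  [load 50/210]
  50 → disc 3  [load 100/210]
3 discs opened.

3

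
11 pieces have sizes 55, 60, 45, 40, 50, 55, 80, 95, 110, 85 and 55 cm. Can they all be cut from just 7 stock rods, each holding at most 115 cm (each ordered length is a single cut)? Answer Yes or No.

No

Total = 730 cm; ⌈730/115⌉ = 7.
The bound of 7 does not rule out 7, but exhaustive search shows no assignment into 7 stock rods of capacity 115 cm exists — the minimum is 8.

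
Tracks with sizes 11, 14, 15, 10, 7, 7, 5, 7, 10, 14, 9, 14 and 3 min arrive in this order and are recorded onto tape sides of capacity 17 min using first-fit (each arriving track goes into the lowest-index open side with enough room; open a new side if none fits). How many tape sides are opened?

9

  11 → side 1 (new)  [load 11/17]
  14 → side 2 (new)  [load 14/17]
  15 → side 3 (new)  [load 15/17]
  10 → side 4 (new)  [load 10/17]
  7 → side 4  [load 17/17]
  7 → side 5 (new)  [load 7/17]
  5 → side 1  [load 16/17]
  7 → side 5  [load 14/17]
  10 → side 6 (new)  [load 10/17]
  14 → side 7 (new)  [load 14/17]
  9 → side 8 (new)  [load 9/17]
  14 → side 9 (new)  [load 14/17]
  3 → side 2  [load 17/17]
9 tape sides opened.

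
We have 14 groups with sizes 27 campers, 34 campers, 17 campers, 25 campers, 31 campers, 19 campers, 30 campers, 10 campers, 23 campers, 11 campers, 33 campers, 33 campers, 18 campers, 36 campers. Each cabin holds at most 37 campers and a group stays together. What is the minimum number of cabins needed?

11

Total = 36 + 34 + 33 + 33 + 31 + 30 + 27 + 25 + 23 + 19 + 18 + 17 + 11 + 10 = 347 campers.
Lower bound: ⌈347/37⌉ = 10 cabins.
A packing using 11 cabins:
  cabin 1: 36 = 36
  cabin 2: 34 = 34
  cabin 3: 33 = 33
  cabin 4: 33 = 33
  cabin 5: 31 = 31
  cabin 6: 30 = 30
  cabin 7: 27 + 10 = 37
  cabin 8: 25 + 11 = 36
  cabin 9: 23 = 23
  cabin 10: 19 + 18 = 37
  cabin 11: 17 = 17
No arrangement into 10 cabins stays within capacity, so 11 is optimal.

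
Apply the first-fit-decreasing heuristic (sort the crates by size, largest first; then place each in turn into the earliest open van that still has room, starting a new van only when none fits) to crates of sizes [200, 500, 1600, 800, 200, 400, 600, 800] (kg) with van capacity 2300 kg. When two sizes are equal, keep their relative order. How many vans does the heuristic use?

Sorted descending: 1600, 800, 800, 600, 500, 400, 200, 200.
  1600 → van 1 (new)  [load 1600/2300]
  800 → van 2 (new)  [load 800/2300]
  800 → van 2  [load 1600/2300]
  600 → van 1  [load 2200/2300]
  500 → van 2  [load 2100/2300]
  400 → van 3 (new)  [load 400/2300]
  200 → van 2  [load 2300/2300]
  200 → van 3  [load 600/2300]
3 vans opened.

3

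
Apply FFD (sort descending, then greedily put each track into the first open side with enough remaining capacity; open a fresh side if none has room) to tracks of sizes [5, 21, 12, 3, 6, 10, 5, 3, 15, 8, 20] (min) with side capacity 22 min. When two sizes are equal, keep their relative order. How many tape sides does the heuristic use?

Sorted descending: 21, 20, 15, 12, 10, 8, 6, 5, 5, 3, 3.
  21 → side 1 (new)  [load 21/22]
  20 → side 2 (new)  [load 20/22]
  15 → side 3 (new)  [load 15/22]
  12 → side 4 (new)  [load 12/22]
  10 → side 4  [load 22/22]
  8 → side 5 (new)  [load 8/22]
  6 → side 3  [load 21/22]
  5 → side 5  [load 13/22]
  5 → side 5  [load 18/22]
  3 → side 5  [load 21/22]
  3 → side 6 (new)  [load 3/22]
6 tape sides opened.

6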